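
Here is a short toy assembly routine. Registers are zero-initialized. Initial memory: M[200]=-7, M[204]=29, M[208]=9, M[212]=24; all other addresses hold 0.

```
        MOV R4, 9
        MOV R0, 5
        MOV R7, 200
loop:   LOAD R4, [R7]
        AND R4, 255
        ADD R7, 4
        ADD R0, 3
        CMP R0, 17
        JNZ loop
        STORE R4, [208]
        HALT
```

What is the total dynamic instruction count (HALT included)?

R4=9
R0=5
R7=200
R4=M[200]=-7
R4=(-7)&255=249
R7=200+4=204
R0=5+3=8
CMP R0, 17  (cmp 8,17)
JNZ loop: taken
R4=M[204]=29
R4=29&255=29
R7=204+4=208
R0=8+3=11
CMP R0, 17  (cmp 11,17)
JNZ loop: taken
R4=M[208]=9
R4=9&255=9
R7=208+4=212
R0=11+3=14
CMP R0, 17  (cmp 14,17)
JNZ loop: taken
R4=M[212]=24
R4=24&255=24
R7=212+4=216
R0=14+3=17
CMP R0, 17  (cmp 17,17)
JNZ loop: not taken
STORE R4, [208] → M[208]=24
halt.
Total executed instructions: 29.

29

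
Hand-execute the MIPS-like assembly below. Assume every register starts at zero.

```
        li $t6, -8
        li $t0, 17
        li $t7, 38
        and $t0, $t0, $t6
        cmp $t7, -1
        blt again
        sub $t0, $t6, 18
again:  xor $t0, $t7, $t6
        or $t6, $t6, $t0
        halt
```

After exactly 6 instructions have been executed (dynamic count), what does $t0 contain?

$t6=-8
$t0=17
$t7=38
$t0=17&(-8)=16
cmp $t7, -1  (cmp 38,-1)
blt again: not taken
After step 6: $t0 = 16.

16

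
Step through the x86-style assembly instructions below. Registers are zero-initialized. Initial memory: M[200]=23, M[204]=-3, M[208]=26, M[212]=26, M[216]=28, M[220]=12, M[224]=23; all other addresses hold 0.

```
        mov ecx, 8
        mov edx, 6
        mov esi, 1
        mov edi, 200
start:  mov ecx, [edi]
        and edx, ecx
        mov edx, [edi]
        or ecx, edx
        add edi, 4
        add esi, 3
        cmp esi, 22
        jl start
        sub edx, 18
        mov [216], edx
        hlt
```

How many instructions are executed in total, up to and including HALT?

ecx=8
edx=6
esi=1
edi=200
ecx=M[200]=23
edx=6&23=6
edx=M[200]=23
ecx=23|23=23
edi=200+4=204
esi=1+3=4
cmp esi, 22  (cmp 4,22)
jl start: taken
ecx=M[204]=-3
edx=23&(-3)=21
edx=M[204]=-3
ecx=(-3)|(-3)=-3
edi=204+4=208
esi=4+3=7
cmp esi, 22  (cmp 7,22)
jl start: taken
ecx=M[208]=26
edx=(-3)&26=24
edx=M[208]=26
ecx=26|26=26
edi=208+4=212
esi=7+3=10
cmp esi, 22  (cmp 10,22)
jl start: taken
ecx=M[212]=26
edx=26&26=26
edx=M[212]=26
ecx=26|26=26
edi=212+4=216
esi=10+3=13
cmp esi, 22  (cmp 13,22)
jl start: taken
ecx=M[216]=28
edx=26&28=24
edx=M[216]=28
ecx=28|28=28
edi=216+4=220
esi=13+3=16
cmp esi, 22  (cmp 16,22)
jl start: taken
ecx=M[220]=12
edx=28&12=12
edx=M[220]=12
ecx=12|12=12
edi=220+4=224
esi=16+3=19
cmp esi, 22  (cmp 19,22)
jl start: taken
ecx=M[224]=23
edx=12&23=4
edx=M[224]=23
ecx=23|23=23
edi=224+4=228
esi=19+3=22
cmp esi, 22  (cmp 22,22)
jl start: not taken
edx=23-18=5
mov [216], edx → M[216]=5
halt.
Total executed instructions: 63.

63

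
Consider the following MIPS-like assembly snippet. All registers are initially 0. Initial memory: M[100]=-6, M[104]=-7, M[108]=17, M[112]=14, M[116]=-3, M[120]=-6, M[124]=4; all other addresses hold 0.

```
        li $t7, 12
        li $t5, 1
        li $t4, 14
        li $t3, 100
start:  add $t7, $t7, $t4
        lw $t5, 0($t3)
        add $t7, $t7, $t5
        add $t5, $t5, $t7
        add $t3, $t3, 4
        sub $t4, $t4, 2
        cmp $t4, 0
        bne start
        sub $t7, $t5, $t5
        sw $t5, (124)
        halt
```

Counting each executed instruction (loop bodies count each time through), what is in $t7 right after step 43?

77

$t7=12
$t5=1
$t4=14
$t3=100
$t7=12+14=26
$t5=M[100]=-6
$t7=26+(-6)=20
$t5=(-6)+20=14
$t3=100+4=104
$t4=14-2=12
cmp $t4, 0  (cmp 12,0)
bne start: taken
$t7=20+12=32
$t5=M[104]=-7
$t7=32+(-7)=25
$t5=(-7)+25=18
$t3=104+4=108
$t4=12-2=10
cmp $t4, 0  (cmp 10,0)
bne start: taken
$t7=25+10=35
$t5=M[108]=17
$t7=35+17=52
$t5=17+52=69
$t3=108+4=112
$t4=10-2=8
cmp $t4, 0  (cmp 8,0)
bne start: taken
$t7=52+8=60
$t5=M[112]=14
$t7=60+14=74
$t5=14+74=88
$t3=112+4=116
$t4=8-2=6
cmp $t4, 0  (cmp 6,0)
bne start: taken
$t7=74+6=80
$t5=M[116]=-3
$t7=80+(-3)=77
$t5=(-3)+77=74
$t3=116+4=120
$t4=6-2=4
cmp $t4, 0  (cmp 4,0)
After step 43: $t7 = 77.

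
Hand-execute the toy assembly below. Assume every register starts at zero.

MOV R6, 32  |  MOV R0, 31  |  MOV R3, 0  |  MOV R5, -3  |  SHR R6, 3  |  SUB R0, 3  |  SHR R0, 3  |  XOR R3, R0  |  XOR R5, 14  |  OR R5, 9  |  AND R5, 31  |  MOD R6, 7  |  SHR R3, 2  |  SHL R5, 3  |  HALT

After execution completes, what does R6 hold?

MOV R6, 32 → R6=32
MOV R0, 31 → R0=31
MOV R3, 0 → R3=0
MOV R5, -3 → R5=-3
SHR R6, 3 → R6=32>>3=4
SUB R0, 3 → R0=31-3=28
SHR R0, 3 → R0=28>>3=3
XOR R3, R0 → R3=0^3=3
XOR R5, 14 → R5=(-3)^14=-13
OR R5, 9 → R5=(-13)|9=-5
AND R5, 31 → R5=(-5)&31=27
MOD R6, 7 → R6=4%7=4
SHR R3, 2 → R3=3>>2=0
SHL R5, 3 → R5=27<<3=216
halt.

4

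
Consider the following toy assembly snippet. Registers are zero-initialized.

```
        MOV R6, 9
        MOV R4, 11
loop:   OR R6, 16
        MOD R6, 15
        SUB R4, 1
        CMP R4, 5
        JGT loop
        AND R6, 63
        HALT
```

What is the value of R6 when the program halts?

0

after MOV R6, 9: R6=9
after MOV R4, 11: R4=11
after OR R6, 16: R6=9|16=25
after MOD R6, 15: R6=25%15=10
after SUB R4, 1: R4=11-1=10
CMP R4, 5  (cmp 10,5)
JGT loop: taken
after OR R6, 16: R6=10|16=26
after MOD R6, 15: R6=26%15=11
after SUB R4, 1: R4=10-1=9
CMP R4, 5  (cmp 9,5)
JGT loop: taken
after OR R6, 16: R6=11|16=27
after MOD R6, 15: R6=27%15=12
after SUB R4, 1: R4=9-1=8
CMP R4, 5  (cmp 8,5)
JGT loop: taken
after OR R6, 16: R6=12|16=28
after MOD R6, 15: R6=28%15=13
after SUB R4, 1: R4=8-1=7
CMP R4, 5  (cmp 7,5)
JGT loop: taken
after OR R6, 16: R6=13|16=29
after MOD R6, 15: R6=29%15=14
after SUB R4, 1: R4=7-1=6
CMP R4, 5  (cmp 6,5)
JGT loop: taken
after OR R6, 16: R6=14|16=30
after MOD R6, 15: R6=30%15=0
after SUB R4, 1: R4=6-1=5
CMP R4, 5  (cmp 5,5)
JGT loop: not taken
after AND R6, 63: R6=0&63=0
halt.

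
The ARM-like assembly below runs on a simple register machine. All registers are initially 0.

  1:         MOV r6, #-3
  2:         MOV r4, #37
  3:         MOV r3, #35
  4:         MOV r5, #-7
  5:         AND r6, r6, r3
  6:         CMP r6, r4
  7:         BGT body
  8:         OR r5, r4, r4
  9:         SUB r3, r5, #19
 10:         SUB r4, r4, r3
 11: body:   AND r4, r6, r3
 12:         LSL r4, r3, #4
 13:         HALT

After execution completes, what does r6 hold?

MOV r6, #-3 → r6=-3
MOV r4, #37 → r4=37
MOV r3, #35 → r3=35
MOV r5, #-7 → r5=-7
AND r6, r6, r3 → r6=(-3)&35=33
CMP r6, r4  (cmp 33,37)
BGT body: not taken
OR r5, r4, r4 → r5=37|37=37
SUB r3, r5, #19 → r3=37-19=18
SUB r4, r4, r3 → r4=37-18=19
AND r4, r6, r3 → r4=33&18=0
LSL r4, r3, #4 → r4=18<<4=288
halt.

33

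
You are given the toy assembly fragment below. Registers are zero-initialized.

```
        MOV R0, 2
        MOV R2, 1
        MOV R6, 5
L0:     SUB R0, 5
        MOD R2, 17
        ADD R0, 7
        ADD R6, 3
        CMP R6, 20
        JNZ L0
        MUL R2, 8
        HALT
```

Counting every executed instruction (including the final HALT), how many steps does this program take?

R0=2
R2=1
R6=5
R0=2-5=-3
R2=1%17=1
R0=(-3)+7=4
R6=5+3=8
CMP R6, 20  (cmp 8,20)
JNZ L0: taken
R0=4-5=-1
R2=1%17=1
R0=(-1)+7=6
R6=8+3=11
CMP R6, 20  (cmp 11,20)
JNZ L0: taken
R0=6-5=1
R2=1%17=1
R0=1+7=8
R6=11+3=14
CMP R6, 20  (cmp 14,20)
JNZ L0: taken
R0=8-5=3
R2=1%17=1
R0=3+7=10
R6=14+3=17
CMP R6, 20  (cmp 17,20)
JNZ L0: taken
R0=10-5=5
R2=1%17=1
R0=5+7=12
R6=17+3=20
CMP R6, 20  (cmp 20,20)
JNZ L0: not taken
R2=1*8=8
halt.
Total executed instructions: 35.

35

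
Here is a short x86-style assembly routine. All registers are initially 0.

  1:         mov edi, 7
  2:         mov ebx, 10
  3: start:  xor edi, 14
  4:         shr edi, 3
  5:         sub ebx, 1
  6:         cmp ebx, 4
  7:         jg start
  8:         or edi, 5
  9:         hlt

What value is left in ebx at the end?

4

edi=7
ebx=10
edi=7^14=9
edi=9>>3=1
ebx=10-1=9
cmp ebx, 4  (cmp 9,4)
jg start: taken
edi=1^14=15
edi=15>>3=1
ebx=9-1=8
cmp ebx, 4  (cmp 8,4)
jg start: taken
edi=1^14=15
edi=15>>3=1
ebx=8-1=7
cmp ebx, 4  (cmp 7,4)
jg start: taken
edi=1^14=15
edi=15>>3=1
ebx=7-1=6
cmp ebx, 4  (cmp 6,4)
jg start: taken
edi=1^14=15
edi=15>>3=1
ebx=6-1=5
cmp ebx, 4  (cmp 5,4)
jg start: taken
edi=1^14=15
edi=15>>3=1
ebx=5-1=4
cmp ebx, 4  (cmp 4,4)
jg start: not taken
edi=1|5=5
halt.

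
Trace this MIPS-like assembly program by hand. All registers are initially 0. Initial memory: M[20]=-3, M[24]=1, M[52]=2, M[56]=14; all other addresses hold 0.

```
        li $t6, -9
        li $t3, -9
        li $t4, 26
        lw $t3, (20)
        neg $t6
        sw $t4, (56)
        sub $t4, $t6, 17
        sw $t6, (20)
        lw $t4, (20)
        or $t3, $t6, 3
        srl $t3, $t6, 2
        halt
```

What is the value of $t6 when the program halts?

9

li $t6, -9 → $t6=-9
li $t3, -9 → $t3=-9
li $t4, 26 → $t4=26
lw $t3, (20) → $t3=M[20]=-3
neg $t6 → $t6=-(-9)=9
sw $t4, (56) → M[56]=26
sub $t4, $t6, 17 → $t4=9-17=-8
sw $t6, (20) → M[20]=9
lw $t4, (20) → $t4=M[20]=9
or $t3, $t6, 3 → $t3=9|3=11
srl $t3, $t6, 2 → $t3=9>>2=2
halt.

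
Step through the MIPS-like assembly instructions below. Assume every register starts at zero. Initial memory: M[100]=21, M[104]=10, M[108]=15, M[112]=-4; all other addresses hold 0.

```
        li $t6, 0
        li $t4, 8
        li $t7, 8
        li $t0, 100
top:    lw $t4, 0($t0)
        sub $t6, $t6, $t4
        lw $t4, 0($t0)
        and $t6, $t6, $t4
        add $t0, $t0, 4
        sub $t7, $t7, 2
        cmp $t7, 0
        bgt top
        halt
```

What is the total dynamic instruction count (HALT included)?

37

after li $t6, 0: $t6=0
after li $t4, 8: $t4=8
after li $t7, 8: $t7=8
after li $t0, 100: $t0=100
after lw $t4, 0($t0): $t4=M[100]=21
after sub $t6, $t6, $t4: $t6=0-21=-21
after lw $t4, 0($t0): $t4=M[100]=21
after and $t6, $t6, $t4: $t6=(-21)&21=1
after add $t0, $t0, 4: $t0=100+4=104
after sub $t7, $t7, 2: $t7=8-2=6
cmp $t7, 0  (cmp 6,0)
bgt top: taken
after lw $t4, 0($t0): $t4=M[104]=10
after sub $t6, $t6, $t4: $t6=1-10=-9
after lw $t4, 0($t0): $t4=M[104]=10
after and $t6, $t6, $t4: $t6=(-9)&10=2
after add $t0, $t0, 4: $t0=104+4=108
after sub $t7, $t7, 2: $t7=6-2=4
cmp $t7, 0  (cmp 4,0)
bgt top: taken
after lw $t4, 0($t0): $t4=M[108]=15
after sub $t6, $t6, $t4: $t6=2-15=-13
after lw $t4, 0($t0): $t4=M[108]=15
after and $t6, $t6, $t4: $t6=(-13)&15=3
after add $t0, $t0, 4: $t0=108+4=112
after sub $t7, $t7, 2: $t7=4-2=2
cmp $t7, 0  (cmp 2,0)
bgt top: taken
after lw $t4, 0($t0): $t4=M[112]=-4
after sub $t6, $t6, $t4: $t6=3-(-4)=7
after lw $t4, 0($t0): $t4=M[112]=-4
after and $t6, $t6, $t4: $t6=7&(-4)=4
after add $t0, $t0, 4: $t0=112+4=116
after sub $t7, $t7, 2: $t7=2-2=0
cmp $t7, 0  (cmp 0,0)
bgt top: not taken
halt.
Total executed instructions: 37.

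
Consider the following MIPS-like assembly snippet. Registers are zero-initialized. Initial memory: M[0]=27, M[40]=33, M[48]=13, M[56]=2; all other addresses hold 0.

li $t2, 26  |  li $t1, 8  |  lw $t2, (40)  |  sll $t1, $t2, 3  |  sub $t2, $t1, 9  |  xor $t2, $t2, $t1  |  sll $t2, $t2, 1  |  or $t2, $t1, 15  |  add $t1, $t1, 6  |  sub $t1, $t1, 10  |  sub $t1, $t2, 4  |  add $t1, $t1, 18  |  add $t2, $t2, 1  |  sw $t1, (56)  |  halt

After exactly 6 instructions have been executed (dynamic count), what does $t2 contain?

after li $t2, 26: $t2=26
after li $t1, 8: $t1=8
after lw $t2, (40): $t2=M[40]=33
after sll $t1, $t2, 3: $t1=33<<3=264
after sub $t2, $t1, 9: $t2=264-9=255
after xor $t2, $t2, $t1: $t2=255^264=503
After step 6: $t2 = 503.

503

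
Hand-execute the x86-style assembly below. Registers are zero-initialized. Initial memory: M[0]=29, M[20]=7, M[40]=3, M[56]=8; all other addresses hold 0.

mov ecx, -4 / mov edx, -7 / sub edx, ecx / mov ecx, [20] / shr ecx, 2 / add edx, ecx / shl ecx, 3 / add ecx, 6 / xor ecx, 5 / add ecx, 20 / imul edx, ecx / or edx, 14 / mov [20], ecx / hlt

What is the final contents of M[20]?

31

ecx=-4
edx=-7
edx=(-7)-(-4)=-3
ecx=M[20]=7
ecx=7>>2=1
edx=(-3)+1=-2
ecx=1<<3=8
ecx=8+6=14
ecx=14^5=11
ecx=11+20=31
edx=(-2)*31=-62
edx=(-62)|14=-50
mov [20], ecx → M[20]=31
halt.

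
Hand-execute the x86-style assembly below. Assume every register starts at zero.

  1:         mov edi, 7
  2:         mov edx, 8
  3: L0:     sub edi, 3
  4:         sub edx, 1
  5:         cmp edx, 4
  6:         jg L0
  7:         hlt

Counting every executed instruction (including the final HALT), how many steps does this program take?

after mov edi, 7: edi=7
after mov edx, 8: edx=8
after sub edi, 3: edi=7-3=4
after sub edx, 1: edx=8-1=7
cmp edx, 4  (cmp 7,4)
jg L0: taken
after sub edi, 3: edi=4-3=1
after sub edx, 1: edx=7-1=6
cmp edx, 4  (cmp 6,4)
jg L0: taken
after sub edi, 3: edi=1-3=-2
after sub edx, 1: edx=6-1=5
cmp edx, 4  (cmp 5,4)
jg L0: taken
after sub edi, 3: edi=(-2)-3=-5
after sub edx, 1: edx=5-1=4
cmp edx, 4  (cmp 4,4)
jg L0: not taken
halt.
Total executed instructions: 19.

19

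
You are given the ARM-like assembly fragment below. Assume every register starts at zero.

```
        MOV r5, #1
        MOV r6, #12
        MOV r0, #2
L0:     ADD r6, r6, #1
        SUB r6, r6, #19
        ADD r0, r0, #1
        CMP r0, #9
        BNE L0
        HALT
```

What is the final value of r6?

MOV r5, #1 → r5=1
MOV r6, #12 → r6=12
MOV r0, #2 → r0=2
ADD r6, r6, #1 → r6=12+1=13
SUB r6, r6, #19 → r6=13-19=-6
ADD r0, r0, #1 → r0=2+1=3
CMP r0, #9  (cmp 3,9)
BNE L0: taken
ADD r6, r6, #1 → r6=(-6)+1=-5
SUB r6, r6, #19 → r6=(-5)-19=-24
ADD r0, r0, #1 → r0=3+1=4
CMP r0, #9  (cmp 4,9)
BNE L0: taken
ADD r6, r6, #1 → r6=(-24)+1=-23
SUB r6, r6, #19 → r6=(-23)-19=-42
ADD r0, r0, #1 → r0=4+1=5
CMP r0, #9  (cmp 5,9)
BNE L0: taken
ADD r6, r6, #1 → r6=(-42)+1=-41
SUB r6, r6, #19 → r6=(-41)-19=-60
ADD r0, r0, #1 → r0=5+1=6
CMP r0, #9  (cmp 6,9)
BNE L0: taken
ADD r6, r6, #1 → r6=(-60)+1=-59
SUB r6, r6, #19 → r6=(-59)-19=-78
ADD r0, r0, #1 → r0=6+1=7
CMP r0, #9  (cmp 7,9)
BNE L0: taken
ADD r6, r6, #1 → r6=(-78)+1=-77
SUB r6, r6, #19 → r6=(-77)-19=-96
ADD r0, r0, #1 → r0=7+1=8
CMP r0, #9  (cmp 8,9)
BNE L0: taken
ADD r6, r6, #1 → r6=(-96)+1=-95
SUB r6, r6, #19 → r6=(-95)-19=-114
ADD r0, r0, #1 → r0=8+1=9
CMP r0, #9  (cmp 9,9)
BNE L0: not taken
halt.

-114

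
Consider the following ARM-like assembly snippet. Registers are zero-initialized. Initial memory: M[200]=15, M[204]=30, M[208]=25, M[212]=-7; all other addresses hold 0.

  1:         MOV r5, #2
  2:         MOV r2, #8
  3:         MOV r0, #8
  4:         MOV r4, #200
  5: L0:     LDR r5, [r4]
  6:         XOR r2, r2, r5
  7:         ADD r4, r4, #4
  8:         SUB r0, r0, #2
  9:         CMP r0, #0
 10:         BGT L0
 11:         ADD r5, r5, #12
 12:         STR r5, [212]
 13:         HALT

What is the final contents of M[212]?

MOV r5, #2 → r5=2
MOV r2, #8 → r2=8
MOV r0, #8 → r0=8
MOV r4, #200 → r4=200
LDR r5, [r4] → r5=M[200]=15
XOR r2, r2, r5 → r2=8^15=7
ADD r4, r4, #4 → r4=200+4=204
SUB r0, r0, #2 → r0=8-2=6
CMP r0, #0  (cmp 6,0)
BGT L0: taken
LDR r5, [r4] → r5=M[204]=30
XOR r2, r2, r5 → r2=7^30=25
ADD r4, r4, #4 → r4=204+4=208
SUB r0, r0, #2 → r0=6-2=4
CMP r0, #0  (cmp 4,0)
BGT L0: taken
LDR r5, [r4] → r5=M[208]=25
XOR r2, r2, r5 → r2=25^25=0
ADD r4, r4, #4 → r4=208+4=212
SUB r0, r0, #2 → r0=4-2=2
CMP r0, #0  (cmp 2,0)
BGT L0: taken
LDR r5, [r4] → r5=M[212]=-7
XOR r2, r2, r5 → r2=0^(-7)=-7
ADD r4, r4, #4 → r4=212+4=216
SUB r0, r0, #2 → r0=2-2=0
CMP r0, #0  (cmp 0,0)
BGT L0: not taken
ADD r5, r5, #12 → r5=(-7)+12=5
STR r5, [212] → M[212]=5
halt.

5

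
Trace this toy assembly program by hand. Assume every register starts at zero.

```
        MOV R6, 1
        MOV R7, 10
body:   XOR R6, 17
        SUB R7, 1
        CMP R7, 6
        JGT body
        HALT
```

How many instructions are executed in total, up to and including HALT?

19

after MOV R6, 1: R6=1
after MOV R7, 10: R7=10
after XOR R6, 17: R6=1^17=16
after SUB R7, 1: R7=10-1=9
CMP R7, 6  (cmp 9,6)
JGT body: taken
after XOR R6, 17: R6=16^17=1
after SUB R7, 1: R7=9-1=8
CMP R7, 6  (cmp 8,6)
JGT body: taken
after XOR R6, 17: R6=1^17=16
after SUB R7, 1: R7=8-1=7
CMP R7, 6  (cmp 7,6)
JGT body: taken
after XOR R6, 17: R6=16^17=1
after SUB R7, 1: R7=7-1=6
CMP R7, 6  (cmp 6,6)
JGT body: not taken
halt.
Total executed instructions: 19.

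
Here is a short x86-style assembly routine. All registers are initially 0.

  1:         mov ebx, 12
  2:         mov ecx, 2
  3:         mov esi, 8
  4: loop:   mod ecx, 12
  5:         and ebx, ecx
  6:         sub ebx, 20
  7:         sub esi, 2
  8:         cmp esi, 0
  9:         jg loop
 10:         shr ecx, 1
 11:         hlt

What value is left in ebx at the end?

-20

mov ebx, 12 → ebx=12
mov ecx, 2 → ecx=2
mov esi, 8 → esi=8
mod ecx, 12 → ecx=2%12=2
and ebx, ecx → ebx=12&2=0
sub ebx, 20 → ebx=0-20=-20
sub esi, 2 → esi=8-2=6
cmp esi, 0  (cmp 6,0)
jg loop: taken
mod ecx, 12 → ecx=2%12=2
and ebx, ecx → ebx=(-20)&2=0
sub ebx, 20 → ebx=0-20=-20
sub esi, 2 → esi=6-2=4
cmp esi, 0  (cmp 4,0)
jg loop: taken
mod ecx, 12 → ecx=2%12=2
and ebx, ecx → ebx=(-20)&2=0
sub ebx, 20 → ebx=0-20=-20
sub esi, 2 → esi=4-2=2
cmp esi, 0  (cmp 2,0)
jg loop: taken
mod ecx, 12 → ecx=2%12=2
and ebx, ecx → ebx=(-20)&2=0
sub ebx, 20 → ebx=0-20=-20
sub esi, 2 → esi=2-2=0
cmp esi, 0  (cmp 0,0)
jg loop: not taken
shr ecx, 1 → ecx=2>>1=1
halt.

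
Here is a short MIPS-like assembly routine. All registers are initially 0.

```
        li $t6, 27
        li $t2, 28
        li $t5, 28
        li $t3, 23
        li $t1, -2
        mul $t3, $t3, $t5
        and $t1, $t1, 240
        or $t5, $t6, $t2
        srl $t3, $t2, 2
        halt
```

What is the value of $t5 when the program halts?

li $t6, 27 → $t6=27
li $t2, 28 → $t2=28
li $t5, 28 → $t5=28
li $t3, 23 → $t3=23
li $t1, -2 → $t1=-2
mul $t3, $t3, $t5 → $t3=23*28=644
and $t1, $t1, 240 → $t1=(-2)&240=240
or $t5, $t6, $t2 → $t5=27|28=31
srl $t3, $t2, 2 → $t3=28>>2=7
halt.

31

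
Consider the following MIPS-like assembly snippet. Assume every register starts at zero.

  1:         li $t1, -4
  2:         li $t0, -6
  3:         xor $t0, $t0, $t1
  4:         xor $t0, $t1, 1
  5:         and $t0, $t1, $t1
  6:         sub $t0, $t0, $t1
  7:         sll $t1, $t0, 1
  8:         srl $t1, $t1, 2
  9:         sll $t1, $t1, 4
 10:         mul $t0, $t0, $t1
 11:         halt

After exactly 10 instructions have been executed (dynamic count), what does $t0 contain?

0

li $t1, -4 → $t1=-4
li $t0, -6 → $t0=-6
xor $t0, $t0, $t1 → $t0=(-6)^(-4)=6
xor $t0, $t1, 1 → $t0=(-4)^1=-3
and $t0, $t1, $t1 → $t0=(-4)&(-4)=-4
sub $t0, $t0, $t1 → $t0=(-4)-(-4)=0
sll $t1, $t0, 1 → $t1=0<<1=0
srl $t1, $t1, 2 → $t1=0>>2=0
sll $t1, $t1, 4 → $t1=0<<4=0
mul $t0, $t0, $t1 → $t0=0*0=0
After step 10: $t0 = 0.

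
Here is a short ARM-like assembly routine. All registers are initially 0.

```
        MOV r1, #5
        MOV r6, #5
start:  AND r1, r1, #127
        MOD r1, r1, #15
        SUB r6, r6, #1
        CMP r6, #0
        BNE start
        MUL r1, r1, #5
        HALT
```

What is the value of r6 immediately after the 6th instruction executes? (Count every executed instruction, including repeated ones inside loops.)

r1=5
r6=5
r1=5&127=5
r1=5%15=5
r6=5-1=4
CMP r6, #0  (cmp 4,0)
After step 6: r6 = 4.

4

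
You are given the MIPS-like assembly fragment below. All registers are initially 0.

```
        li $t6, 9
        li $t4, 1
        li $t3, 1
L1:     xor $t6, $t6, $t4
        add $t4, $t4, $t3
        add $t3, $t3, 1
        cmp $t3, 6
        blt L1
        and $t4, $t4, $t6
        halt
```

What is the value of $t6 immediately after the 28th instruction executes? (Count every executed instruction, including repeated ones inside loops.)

2

after li $t6, 9: $t6=9
after li $t4, 1: $t4=1
after li $t3, 1: $t3=1
after xor $t6, $t6, $t4: $t6=9^1=8
after add $t4, $t4, $t3: $t4=1+1=2
after add $t3, $t3, 1: $t3=1+1=2
cmp $t3, 6  (cmp 2,6)
blt L1: taken
after xor $t6, $t6, $t4: $t6=8^2=10
after add $t4, $t4, $t3: $t4=2+2=4
after add $t3, $t3, 1: $t3=2+1=3
cmp $t3, 6  (cmp 3,6)
blt L1: taken
after xor $t6, $t6, $t4: $t6=10^4=14
after add $t4, $t4, $t3: $t4=4+3=7
after add $t3, $t3, 1: $t3=3+1=4
cmp $t3, 6  (cmp 4,6)
blt L1: taken
after xor $t6, $t6, $t4: $t6=14^7=9
after add $t4, $t4, $t3: $t4=7+4=11
after add $t3, $t3, 1: $t3=4+1=5
cmp $t3, 6  (cmp 5,6)
blt L1: taken
after xor $t6, $t6, $t4: $t6=9^11=2
after add $t4, $t4, $t3: $t4=11+5=16
after add $t3, $t3, 1: $t3=5+1=6
cmp $t3, 6  (cmp 6,6)
blt L1: not taken
After step 28: $t6 = 2.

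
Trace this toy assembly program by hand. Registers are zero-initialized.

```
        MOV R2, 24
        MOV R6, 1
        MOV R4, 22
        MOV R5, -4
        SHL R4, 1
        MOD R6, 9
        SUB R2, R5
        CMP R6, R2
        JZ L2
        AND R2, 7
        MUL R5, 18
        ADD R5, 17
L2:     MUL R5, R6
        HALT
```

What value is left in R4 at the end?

MOV R2, 24 → R2=24
MOV R6, 1 → R6=1
MOV R4, 22 → R4=22
MOV R5, -4 → R5=-4
SHL R4, 1 → R4=22<<1=44
MOD R6, 9 → R6=1%9=1
SUB R2, R5 → R2=24-(-4)=28
CMP R6, R2  (cmp 1,28)
JZ L2: not taken
AND R2, 7 → R2=28&7=4
MUL R5, 18 → R5=(-4)*18=-72
ADD R5, 17 → R5=(-72)+17=-55
MUL R5, R6 → R5=(-55)*1=-55
halt.

44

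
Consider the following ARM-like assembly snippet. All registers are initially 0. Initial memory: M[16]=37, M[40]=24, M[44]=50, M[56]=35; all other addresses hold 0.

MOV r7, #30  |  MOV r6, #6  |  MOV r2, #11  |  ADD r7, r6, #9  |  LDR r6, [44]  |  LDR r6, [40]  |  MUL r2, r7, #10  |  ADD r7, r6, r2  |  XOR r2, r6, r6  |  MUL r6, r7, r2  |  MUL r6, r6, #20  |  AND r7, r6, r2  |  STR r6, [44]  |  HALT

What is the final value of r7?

after MOV r7, #30: r7=30
after MOV r6, #6: r6=6
after MOV r2, #11: r2=11
after ADD r7, r6, #9: r7=6+9=15
after LDR r6, [44]: r6=M[44]=50
after LDR r6, [40]: r6=M[40]=24
after MUL r2, r7, #10: r2=15*10=150
after ADD r7, r6, r2: r7=24+150=174
after XOR r2, r6, r6: r2=24^24=0
after MUL r6, r7, r2: r6=174*0=0
after MUL r6, r6, #20: r6=0*20=0
after AND r7, r6, r2: r7=0&0=0
STR r6, [44] → M[44]=0
halt.

0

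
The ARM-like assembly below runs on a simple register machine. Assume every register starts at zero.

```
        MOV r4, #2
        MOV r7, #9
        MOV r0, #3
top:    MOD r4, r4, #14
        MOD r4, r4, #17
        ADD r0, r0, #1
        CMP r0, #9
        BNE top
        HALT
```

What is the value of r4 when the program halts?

2

after MOV r4, #2: r4=2
after MOV r7, #9: r7=9
after MOV r0, #3: r0=3
after MOD r4, r4, #14: r4=2%14=2
after MOD r4, r4, #17: r4=2%17=2
after ADD r0, r0, #1: r0=3+1=4
CMP r0, #9  (cmp 4,9)
BNE top: taken
after MOD r4, r4, #14: r4=2%14=2
after MOD r4, r4, #17: r4=2%17=2
after ADD r0, r0, #1: r0=4+1=5
CMP r0, #9  (cmp 5,9)
BNE top: taken
after MOD r4, r4, #14: r4=2%14=2
after MOD r4, r4, #17: r4=2%17=2
after ADD r0, r0, #1: r0=5+1=6
CMP r0, #9  (cmp 6,9)
BNE top: taken
after MOD r4, r4, #14: r4=2%14=2
after MOD r4, r4, #17: r4=2%17=2
after ADD r0, r0, #1: r0=6+1=7
CMP r0, #9  (cmp 7,9)
BNE top: taken
after MOD r4, r4, #14: r4=2%14=2
after MOD r4, r4, #17: r4=2%17=2
after ADD r0, r0, #1: r0=7+1=8
CMP r0, #9  (cmp 8,9)
BNE top: taken
after MOD r4, r4, #14: r4=2%14=2
after MOD r4, r4, #17: r4=2%17=2
after ADD r0, r0, #1: r0=8+1=9
CMP r0, #9  (cmp 9,9)
BNE top: not taken
halt.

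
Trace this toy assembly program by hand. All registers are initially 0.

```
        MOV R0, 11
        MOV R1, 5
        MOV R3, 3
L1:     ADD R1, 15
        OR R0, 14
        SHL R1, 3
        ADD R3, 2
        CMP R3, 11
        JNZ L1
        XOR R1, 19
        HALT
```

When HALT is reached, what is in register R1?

90667

R0=11
R1=5
R3=3
R1=5+15=20
R0=11|14=15
R1=20<<3=160
R3=3+2=5
CMP R3, 11  (cmp 5,11)
JNZ L1: taken
R1=160+15=175
R0=15|14=15
R1=175<<3=1400
R3=5+2=7
CMP R3, 11  (cmp 7,11)
JNZ L1: taken
R1=1400+15=1415
R0=15|14=15
R1=1415<<3=11320
R3=7+2=9
CMP R3, 11  (cmp 9,11)
JNZ L1: taken
R1=11320+15=11335
R0=15|14=15
R1=11335<<3=90680
R3=9+2=11
CMP R3, 11  (cmp 11,11)
JNZ L1: not taken
R1=90680^19=90667
halt.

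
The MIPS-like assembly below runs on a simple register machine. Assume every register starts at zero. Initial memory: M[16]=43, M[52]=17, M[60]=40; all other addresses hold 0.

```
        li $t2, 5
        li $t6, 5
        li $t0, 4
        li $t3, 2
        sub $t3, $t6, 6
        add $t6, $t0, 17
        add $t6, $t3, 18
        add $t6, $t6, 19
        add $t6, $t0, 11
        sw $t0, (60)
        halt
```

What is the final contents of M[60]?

after li $t2, 5: $t2=5
after li $t6, 5: $t6=5
after li $t0, 4: $t0=4
after li $t3, 2: $t3=2
after sub $t3, $t6, 6: $t3=5-6=-1
after add $t6, $t0, 17: $t6=4+17=21
after add $t6, $t3, 18: $t6=(-1)+18=17
after add $t6, $t6, 19: $t6=17+19=36
after add $t6, $t0, 11: $t6=4+11=15
sw $t0, (60) → M[60]=4
halt.

4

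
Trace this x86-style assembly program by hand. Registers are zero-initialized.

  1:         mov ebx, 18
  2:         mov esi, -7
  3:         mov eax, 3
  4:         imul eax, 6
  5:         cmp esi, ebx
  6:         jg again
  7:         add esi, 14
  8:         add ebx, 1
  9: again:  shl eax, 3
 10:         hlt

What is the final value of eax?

ebx=18
esi=-7
eax=3
eax=3*6=18
cmp esi, ebx  (cmp -7,18)
jg again: not taken
esi=(-7)+14=7
ebx=18+1=19
eax=18<<3=144
halt.

144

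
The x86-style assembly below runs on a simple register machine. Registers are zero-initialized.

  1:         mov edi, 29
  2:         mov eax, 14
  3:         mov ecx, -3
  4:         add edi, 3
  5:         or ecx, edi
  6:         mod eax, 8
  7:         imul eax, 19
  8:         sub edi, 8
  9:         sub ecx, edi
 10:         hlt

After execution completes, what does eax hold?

edi=29
eax=14
ecx=-3
edi=29+3=32
ecx=(-3)|32=-3
eax=14%8=6
eax=6*19=114
edi=32-8=24
ecx=(-3)-24=-27
halt.

114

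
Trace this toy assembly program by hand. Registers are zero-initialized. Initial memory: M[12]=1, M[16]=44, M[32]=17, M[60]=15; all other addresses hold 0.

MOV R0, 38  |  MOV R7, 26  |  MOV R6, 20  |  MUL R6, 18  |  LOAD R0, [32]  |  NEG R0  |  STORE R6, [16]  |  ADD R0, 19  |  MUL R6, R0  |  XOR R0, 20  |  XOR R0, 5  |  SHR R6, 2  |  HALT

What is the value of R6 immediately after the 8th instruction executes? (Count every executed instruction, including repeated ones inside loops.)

after MOV R0, 38: R0=38
after MOV R7, 26: R7=26
after MOV R6, 20: R6=20
after MUL R6, 18: R6=20*18=360
after LOAD R0, [32]: R0=M[32]=17
after NEG R0: R0=-(17)=-17
STORE R6, [16] → M[16]=360
after ADD R0, 19: R0=(-17)+19=2
After step 8: R6 = 360.

360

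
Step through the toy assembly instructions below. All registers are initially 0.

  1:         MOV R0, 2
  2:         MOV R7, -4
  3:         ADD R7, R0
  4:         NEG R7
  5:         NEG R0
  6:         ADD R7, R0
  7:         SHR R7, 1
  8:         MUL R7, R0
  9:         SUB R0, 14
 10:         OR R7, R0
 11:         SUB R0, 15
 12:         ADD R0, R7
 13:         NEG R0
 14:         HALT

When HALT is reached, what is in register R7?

-16

R0=2
R7=-4
R7=(-4)+2=-2
R7=-(-2)=2
R0=-(2)=-2
R7=2+(-2)=0
R7=0>>1=0
R7=0*(-2)=0
R0=(-2)-14=-16
R7=0|(-16)=-16
R0=(-16)-15=-31
R0=(-31)+(-16)=-47
R0=-(-47)=47
halt.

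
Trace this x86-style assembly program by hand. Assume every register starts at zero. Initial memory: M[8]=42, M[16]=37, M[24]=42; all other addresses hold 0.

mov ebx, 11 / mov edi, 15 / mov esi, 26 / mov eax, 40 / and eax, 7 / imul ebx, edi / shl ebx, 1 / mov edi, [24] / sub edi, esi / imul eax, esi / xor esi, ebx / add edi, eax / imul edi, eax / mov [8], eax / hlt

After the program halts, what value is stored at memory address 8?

after mov ebx, 11: ebx=11
after mov edi, 15: edi=15
after mov esi, 26: esi=26
after mov eax, 40: eax=40
after and eax, 7: eax=40&7=0
after imul ebx, edi: ebx=11*15=165
after shl ebx, 1: ebx=165<<1=330
after mov edi, [24]: edi=M[24]=42
after sub edi, esi: edi=42-26=16
after imul eax, esi: eax=0*26=0
after xor esi, ebx: esi=26^330=336
after add edi, eax: edi=16+0=16
after imul edi, eax: edi=16*0=0
mov [8], eax → M[8]=0
halt.

0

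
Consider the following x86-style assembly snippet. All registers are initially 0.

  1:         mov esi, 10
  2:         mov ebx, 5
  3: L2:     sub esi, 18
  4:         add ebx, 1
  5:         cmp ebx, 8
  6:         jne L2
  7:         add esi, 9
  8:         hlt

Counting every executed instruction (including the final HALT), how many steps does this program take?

16

esi=10
ebx=5
esi=10-18=-8
ebx=5+1=6
cmp ebx, 8  (cmp 6,8)
jne L2: taken
esi=(-8)-18=-26
ebx=6+1=7
cmp ebx, 8  (cmp 7,8)
jne L2: taken
esi=(-26)-18=-44
ebx=7+1=8
cmp ebx, 8  (cmp 8,8)
jne L2: not taken
esi=(-44)+9=-35
halt.
Total executed instructions: 16.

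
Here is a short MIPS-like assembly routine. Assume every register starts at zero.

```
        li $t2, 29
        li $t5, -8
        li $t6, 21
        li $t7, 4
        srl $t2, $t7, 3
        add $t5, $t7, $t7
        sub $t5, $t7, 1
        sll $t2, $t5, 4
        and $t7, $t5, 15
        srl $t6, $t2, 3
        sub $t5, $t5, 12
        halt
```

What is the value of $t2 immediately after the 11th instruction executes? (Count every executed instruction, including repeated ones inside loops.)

after li $t2, 29: $t2=29
after li $t5, -8: $t5=-8
after li $t6, 21: $t6=21
after li $t7, 4: $t7=4
after srl $t2, $t7, 3: $t2=4>>3=0
after add $t5, $t7, $t7: $t5=4+4=8
after sub $t5, $t7, 1: $t5=4-1=3
after sll $t2, $t5, 4: $t2=3<<4=48
after and $t7, $t5, 15: $t7=3&15=3
after srl $t6, $t2, 3: $t6=48>>3=6
after sub $t5, $t5, 12: $t5=3-12=-9
After step 11: $t2 = 48.

48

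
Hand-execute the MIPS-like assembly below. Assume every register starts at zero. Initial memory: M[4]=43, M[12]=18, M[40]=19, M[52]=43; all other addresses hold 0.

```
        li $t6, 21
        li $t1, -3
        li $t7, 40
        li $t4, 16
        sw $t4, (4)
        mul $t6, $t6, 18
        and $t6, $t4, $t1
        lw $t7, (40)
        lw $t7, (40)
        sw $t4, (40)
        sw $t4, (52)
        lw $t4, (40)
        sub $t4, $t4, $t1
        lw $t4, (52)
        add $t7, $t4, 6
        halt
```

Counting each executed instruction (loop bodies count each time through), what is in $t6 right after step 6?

li $t6, 21 → $t6=21
li $t1, -3 → $t1=-3
li $t7, 40 → $t7=40
li $t4, 16 → $t4=16
sw $t4, (4) → M[4]=16
mul $t6, $t6, 18 → $t6=21*18=378
After step 6: $t6 = 378.

378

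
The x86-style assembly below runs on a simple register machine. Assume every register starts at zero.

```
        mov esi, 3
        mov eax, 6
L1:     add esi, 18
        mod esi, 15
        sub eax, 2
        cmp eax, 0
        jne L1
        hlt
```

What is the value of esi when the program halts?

12

mov esi, 3 → esi=3
mov eax, 6 → eax=6
add esi, 18 → esi=3+18=21
mod esi, 15 → esi=21%15=6
sub eax, 2 → eax=6-2=4
cmp eax, 0  (cmp 4,0)
jne L1: taken
add esi, 18 → esi=6+18=24
mod esi, 15 → esi=24%15=9
sub eax, 2 → eax=4-2=2
cmp eax, 0  (cmp 2,0)
jne L1: taken
add esi, 18 → esi=9+18=27
mod esi, 15 → esi=27%15=12
sub eax, 2 → eax=2-2=0
cmp eax, 0  (cmp 0,0)
jne L1: not taken
halt.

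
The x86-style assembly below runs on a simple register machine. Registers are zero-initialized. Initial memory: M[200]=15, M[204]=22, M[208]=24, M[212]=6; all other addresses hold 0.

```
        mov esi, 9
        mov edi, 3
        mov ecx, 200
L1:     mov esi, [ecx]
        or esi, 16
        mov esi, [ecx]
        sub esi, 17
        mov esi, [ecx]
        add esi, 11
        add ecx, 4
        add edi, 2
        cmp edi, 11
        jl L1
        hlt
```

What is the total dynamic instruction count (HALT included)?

mov esi, 9 → esi=9
mov edi, 3 → edi=3
mov ecx, 200 → ecx=200
mov esi, [ecx] → esi=M[200]=15
or esi, 16 → esi=15|16=31
mov esi, [ecx] → esi=M[200]=15
sub esi, 17 → esi=15-17=-2
mov esi, [ecx] → esi=M[200]=15
add esi, 11 → esi=15+11=26
add ecx, 4 → ecx=200+4=204
add edi, 2 → edi=3+2=5
cmp edi, 11  (cmp 5,11)
jl L1: taken
mov esi, [ecx] → esi=M[204]=22
or esi, 16 → esi=22|16=22
mov esi, [ecx] → esi=M[204]=22
sub esi, 17 → esi=22-17=5
mov esi, [ecx] → esi=M[204]=22
add esi, 11 → esi=22+11=33
add ecx, 4 → ecx=204+4=208
add edi, 2 → edi=5+2=7
cmp edi, 11  (cmp 7,11)
jl L1: taken
mov esi, [ecx] → esi=M[208]=24
or esi, 16 → esi=24|16=24
mov esi, [ecx] → esi=M[208]=24
sub esi, 17 → esi=24-17=7
mov esi, [ecx] → esi=M[208]=24
add esi, 11 → esi=24+11=35
add ecx, 4 → ecx=208+4=212
add edi, 2 → edi=7+2=9
cmp edi, 11  (cmp 9,11)
jl L1: taken
mov esi, [ecx] → esi=M[212]=6
or esi, 16 → esi=6|16=22
mov esi, [ecx] → esi=M[212]=6
sub esi, 17 → esi=6-17=-11
mov esi, [ecx] → esi=M[212]=6
add esi, 11 → esi=6+11=17
add ecx, 4 → ecx=212+4=216
add edi, 2 → edi=9+2=11
cmp edi, 11  (cmp 11,11)
jl L1: not taken
halt.
Total executed instructions: 44.

44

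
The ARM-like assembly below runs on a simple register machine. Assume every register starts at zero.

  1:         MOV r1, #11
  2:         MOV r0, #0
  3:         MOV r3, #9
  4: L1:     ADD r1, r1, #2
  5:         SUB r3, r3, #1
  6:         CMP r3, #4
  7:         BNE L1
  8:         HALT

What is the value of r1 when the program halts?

after MOV r1, #11: r1=11
after MOV r0, #0: r0=0
after MOV r3, #9: r3=9
after ADD r1, r1, #2: r1=11+2=13
after SUB r3, r3, #1: r3=9-1=8
CMP r3, #4  (cmp 8,4)
BNE L1: taken
after ADD r1, r1, #2: r1=13+2=15
after SUB r3, r3, #1: r3=8-1=7
CMP r3, #4  (cmp 7,4)
BNE L1: taken
after ADD r1, r1, #2: r1=15+2=17
after SUB r3, r3, #1: r3=7-1=6
CMP r3, #4  (cmp 6,4)
BNE L1: taken
after ADD r1, r1, #2: r1=17+2=19
after SUB r3, r3, #1: r3=6-1=5
CMP r3, #4  (cmp 5,4)
BNE L1: taken
after ADD r1, r1, #2: r1=19+2=21
after SUB r3, r3, #1: r3=5-1=4
CMP r3, #4  (cmp 4,4)
BNE L1: not taken
halt.

21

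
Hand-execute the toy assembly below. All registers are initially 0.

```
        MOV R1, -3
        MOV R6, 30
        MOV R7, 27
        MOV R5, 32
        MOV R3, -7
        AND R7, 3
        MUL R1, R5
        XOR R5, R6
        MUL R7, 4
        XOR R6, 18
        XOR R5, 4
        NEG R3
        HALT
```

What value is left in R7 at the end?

after MOV R1, -3: R1=-3
after MOV R6, 30: R6=30
after MOV R7, 27: R7=27
after MOV R5, 32: R5=32
after MOV R3, -7: R3=-7
after AND R7, 3: R7=27&3=3
after MUL R1, R5: R1=(-3)*32=-96
after XOR R5, R6: R5=32^30=62
after MUL R7, 4: R7=3*4=12
after XOR R6, 18: R6=30^18=12
after XOR R5, 4: R5=62^4=58
after NEG R3: R3=-(-7)=7
halt.

12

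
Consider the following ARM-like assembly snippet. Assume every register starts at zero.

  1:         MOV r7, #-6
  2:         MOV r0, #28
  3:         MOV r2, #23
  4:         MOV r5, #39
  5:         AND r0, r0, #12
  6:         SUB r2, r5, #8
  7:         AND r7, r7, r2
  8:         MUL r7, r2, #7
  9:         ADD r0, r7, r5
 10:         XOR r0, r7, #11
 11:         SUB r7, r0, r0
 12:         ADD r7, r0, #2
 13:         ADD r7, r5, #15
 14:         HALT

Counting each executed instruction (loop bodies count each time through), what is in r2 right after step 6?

31

r7=-6
r0=28
r2=23
r5=39
r0=28&12=12
r2=39-8=31
After step 6: r2 = 31.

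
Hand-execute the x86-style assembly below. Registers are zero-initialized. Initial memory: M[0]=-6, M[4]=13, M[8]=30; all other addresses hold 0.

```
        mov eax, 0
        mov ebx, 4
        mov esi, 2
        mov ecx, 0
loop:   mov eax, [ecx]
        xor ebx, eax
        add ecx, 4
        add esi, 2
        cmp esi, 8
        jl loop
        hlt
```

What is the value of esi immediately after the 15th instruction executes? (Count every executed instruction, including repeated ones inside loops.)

6

eax=0
ebx=4
esi=2
ecx=0
eax=M[0]=-6
ebx=4^(-6)=-2
ecx=0+4=4
esi=2+2=4
cmp esi, 8  (cmp 4,8)
jl loop: taken
eax=M[4]=13
ebx=(-2)^13=-13
ecx=4+4=8
esi=4+2=6
cmp esi, 8  (cmp 6,8)
After step 15: esi = 6.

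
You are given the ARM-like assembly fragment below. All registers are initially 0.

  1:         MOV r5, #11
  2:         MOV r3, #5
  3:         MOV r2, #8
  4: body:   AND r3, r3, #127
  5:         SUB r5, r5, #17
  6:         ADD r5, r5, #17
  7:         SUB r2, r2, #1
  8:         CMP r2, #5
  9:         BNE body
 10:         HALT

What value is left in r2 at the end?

after MOV r5, #11: r5=11
after MOV r3, #5: r3=5
after MOV r2, #8: r2=8
after AND r3, r3, #127: r3=5&127=5
after SUB r5, r5, #17: r5=11-17=-6
after ADD r5, r5, #17: r5=(-6)+17=11
after SUB r2, r2, #1: r2=8-1=7
CMP r2, #5  (cmp 7,5)
BNE body: taken
after AND r3, r3, #127: r3=5&127=5
after SUB r5, r5, #17: r5=11-17=-6
after ADD r5, r5, #17: r5=(-6)+17=11
after SUB r2, r2, #1: r2=7-1=6
CMP r2, #5  (cmp 6,5)
BNE body: taken
after AND r3, r3, #127: r3=5&127=5
after SUB r5, r5, #17: r5=11-17=-6
after ADD r5, r5, #17: r5=(-6)+17=11
after SUB r2, r2, #1: r2=6-1=5
CMP r2, #5  (cmp 5,5)
BNE body: not taken
halt.

5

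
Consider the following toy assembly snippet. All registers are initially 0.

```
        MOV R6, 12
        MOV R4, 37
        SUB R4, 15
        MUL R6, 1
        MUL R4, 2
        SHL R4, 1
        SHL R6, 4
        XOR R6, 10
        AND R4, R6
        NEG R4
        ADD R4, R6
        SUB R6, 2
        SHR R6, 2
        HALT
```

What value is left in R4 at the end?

R6=12
R4=37
R4=37-15=22
R6=12*1=12
R4=22*2=44
R4=44<<1=88
R6=12<<4=192
R6=192^10=202
R4=88&202=72
R4=-(72)=-72
R4=(-72)+202=130
R6=202-2=200
R6=200>>2=50
halt.

130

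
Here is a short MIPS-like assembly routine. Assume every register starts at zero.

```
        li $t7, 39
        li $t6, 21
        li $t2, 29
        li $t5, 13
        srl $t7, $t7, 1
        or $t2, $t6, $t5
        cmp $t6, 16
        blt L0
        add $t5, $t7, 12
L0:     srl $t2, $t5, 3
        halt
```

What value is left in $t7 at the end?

19

after li $t7, 39: $t7=39
after li $t6, 21: $t6=21
after li $t2, 29: $t2=29
after li $t5, 13: $t5=13
after srl $t7, $t7, 1: $t7=39>>1=19
after or $t2, $t6, $t5: $t2=21|13=29
cmp $t6, 16  (cmp 21,16)
blt L0: not taken
after add $t5, $t7, 12: $t5=19+12=31
after srl $t2, $t5, 3: $t2=31>>3=3
halt.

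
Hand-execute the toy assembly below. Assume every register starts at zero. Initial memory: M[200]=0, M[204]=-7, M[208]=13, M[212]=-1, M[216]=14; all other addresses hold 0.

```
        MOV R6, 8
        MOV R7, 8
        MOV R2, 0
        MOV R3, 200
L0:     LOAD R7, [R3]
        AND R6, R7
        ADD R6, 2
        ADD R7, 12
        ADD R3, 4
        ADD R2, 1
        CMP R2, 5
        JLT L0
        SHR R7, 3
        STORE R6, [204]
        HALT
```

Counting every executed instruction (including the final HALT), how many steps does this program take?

R6=8
R7=8
R2=0
R3=200
R7=M[200]=0
R6=8&0=0
R6=0+2=2
R7=0+12=12
R3=200+4=204
R2=0+1=1
CMP R2, 5  (cmp 1,5)
JLT L0: taken
R7=M[204]=-7
R6=2&(-7)=0
R6=0+2=2
R7=(-7)+12=5
R3=204+4=208
R2=1+1=2
CMP R2, 5  (cmp 2,5)
JLT L0: taken
R7=M[208]=13
R6=2&13=0
R6=0+2=2
R7=13+12=25
R3=208+4=212
R2=2+1=3
CMP R2, 5  (cmp 3,5)
JLT L0: taken
R7=M[212]=-1
R6=2&(-1)=2
R6=2+2=4
R7=(-1)+12=11
R3=212+4=216
R2=3+1=4
CMP R2, 5  (cmp 4,5)
JLT L0: taken
R7=M[216]=14
R6=4&14=4
R6=4+2=6
R7=14+12=26
R3=216+4=220
R2=4+1=5
CMP R2, 5  (cmp 5,5)
JLT L0: not taken
R7=26>>3=3
STORE R6, [204] → M[204]=6
halt.
Total executed instructions: 47.

47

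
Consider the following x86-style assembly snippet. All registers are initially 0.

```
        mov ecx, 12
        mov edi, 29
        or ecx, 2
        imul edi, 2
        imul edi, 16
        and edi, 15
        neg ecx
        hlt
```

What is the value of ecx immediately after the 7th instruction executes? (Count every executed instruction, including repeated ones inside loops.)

-14

after mov ecx, 12: ecx=12
after mov edi, 29: edi=29
after or ecx, 2: ecx=12|2=14
after imul edi, 2: edi=29*2=58
after imul edi, 16: edi=58*16=928
after and edi, 15: edi=928&15=0
after neg ecx: ecx=-(14)=-14
After step 7: ecx = -14.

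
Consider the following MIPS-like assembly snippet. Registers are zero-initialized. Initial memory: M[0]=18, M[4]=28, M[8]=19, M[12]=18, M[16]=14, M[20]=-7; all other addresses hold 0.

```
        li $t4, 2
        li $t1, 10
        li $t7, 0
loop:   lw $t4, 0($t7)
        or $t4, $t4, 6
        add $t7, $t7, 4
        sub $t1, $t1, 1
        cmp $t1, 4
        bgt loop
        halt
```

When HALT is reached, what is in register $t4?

-1

after li $t4, 2: $t4=2
after li $t1, 10: $t1=10
after li $t7, 0: $t7=0
after lw $t4, 0($t7): $t4=M[0]=18
after or $t4, $t4, 6: $t4=18|6=22
after add $t7, $t7, 4: $t7=0+4=4
after sub $t1, $t1, 1: $t1=10-1=9
cmp $t1, 4  (cmp 9,4)
bgt loop: taken
after lw $t4, 0($t7): $t4=M[4]=28
after or $t4, $t4, 6: $t4=28|6=30
after add $t7, $t7, 4: $t7=4+4=8
after sub $t1, $t1, 1: $t1=9-1=8
cmp $t1, 4  (cmp 8,4)
bgt loop: taken
after lw $t4, 0($t7): $t4=M[8]=19
after or $t4, $t4, 6: $t4=19|6=23
after add $t7, $t7, 4: $t7=8+4=12
after sub $t1, $t1, 1: $t1=8-1=7
cmp $t1, 4  (cmp 7,4)
bgt loop: taken
after lw $t4, 0($t7): $t4=M[12]=18
after or $t4, $t4, 6: $t4=18|6=22
after add $t7, $t7, 4: $t7=12+4=16
after sub $t1, $t1, 1: $t1=7-1=6
cmp $t1, 4  (cmp 6,4)
bgt loop: taken
after lw $t4, 0($t7): $t4=M[16]=14
after or $t4, $t4, 6: $t4=14|6=14
after add $t7, $t7, 4: $t7=16+4=20
after sub $t1, $t1, 1: $t1=6-1=5
cmp $t1, 4  (cmp 5,4)
bgt loop: taken
after lw $t4, 0($t7): $t4=M[20]=-7
after or $t4, $t4, 6: $t4=(-7)|6=-1
after add $t7, $t7, 4: $t7=20+4=24
after sub $t1, $t1, 1: $t1=5-1=4
cmp $t1, 4  (cmp 4,4)
bgt loop: not taken
halt.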